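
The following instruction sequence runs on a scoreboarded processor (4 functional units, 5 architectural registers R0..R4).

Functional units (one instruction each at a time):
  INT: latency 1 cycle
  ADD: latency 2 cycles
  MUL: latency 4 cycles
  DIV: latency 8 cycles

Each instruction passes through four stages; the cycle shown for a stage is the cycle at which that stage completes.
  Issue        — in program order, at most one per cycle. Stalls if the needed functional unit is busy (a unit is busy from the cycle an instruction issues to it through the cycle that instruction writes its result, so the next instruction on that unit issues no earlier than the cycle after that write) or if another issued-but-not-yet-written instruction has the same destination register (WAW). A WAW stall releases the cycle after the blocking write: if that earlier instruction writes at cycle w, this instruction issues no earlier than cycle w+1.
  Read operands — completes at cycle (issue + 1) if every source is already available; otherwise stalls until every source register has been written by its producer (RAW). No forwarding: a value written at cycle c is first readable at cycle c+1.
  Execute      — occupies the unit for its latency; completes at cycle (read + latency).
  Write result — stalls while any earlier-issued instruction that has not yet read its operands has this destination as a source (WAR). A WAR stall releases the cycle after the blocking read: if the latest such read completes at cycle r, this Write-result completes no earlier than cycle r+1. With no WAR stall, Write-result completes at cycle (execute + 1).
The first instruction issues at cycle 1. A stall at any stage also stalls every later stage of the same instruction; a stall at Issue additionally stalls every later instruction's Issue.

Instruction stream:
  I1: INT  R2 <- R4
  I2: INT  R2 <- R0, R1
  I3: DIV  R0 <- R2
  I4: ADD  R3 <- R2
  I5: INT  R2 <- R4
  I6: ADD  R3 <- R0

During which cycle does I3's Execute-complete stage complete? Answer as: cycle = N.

[1] issue I1 (INT)
[2] I1 read-ops
[3] I1 finished on INT
[4] I1→R2
[5] issue I2 (INT)
[6] I2 read-ops · issue I3 (DIV)
[7] I2 finished on INT · issue I4 (ADD)
[8] I2→R2
[9] I3 read-ops · I4 read-ops · issue I5 (INT)
[10] I5 read-ops
[11] I4 finished on ADD · I5 finished on INT
[12] I4→R3 · I5→R2
[13] issue I6 (ADD)
[17] I3 finished on DIV
[18] I3→R0
[19] I6 read-ops
[21] I6 finished on ADD
[22] I6→R3

cycle = 17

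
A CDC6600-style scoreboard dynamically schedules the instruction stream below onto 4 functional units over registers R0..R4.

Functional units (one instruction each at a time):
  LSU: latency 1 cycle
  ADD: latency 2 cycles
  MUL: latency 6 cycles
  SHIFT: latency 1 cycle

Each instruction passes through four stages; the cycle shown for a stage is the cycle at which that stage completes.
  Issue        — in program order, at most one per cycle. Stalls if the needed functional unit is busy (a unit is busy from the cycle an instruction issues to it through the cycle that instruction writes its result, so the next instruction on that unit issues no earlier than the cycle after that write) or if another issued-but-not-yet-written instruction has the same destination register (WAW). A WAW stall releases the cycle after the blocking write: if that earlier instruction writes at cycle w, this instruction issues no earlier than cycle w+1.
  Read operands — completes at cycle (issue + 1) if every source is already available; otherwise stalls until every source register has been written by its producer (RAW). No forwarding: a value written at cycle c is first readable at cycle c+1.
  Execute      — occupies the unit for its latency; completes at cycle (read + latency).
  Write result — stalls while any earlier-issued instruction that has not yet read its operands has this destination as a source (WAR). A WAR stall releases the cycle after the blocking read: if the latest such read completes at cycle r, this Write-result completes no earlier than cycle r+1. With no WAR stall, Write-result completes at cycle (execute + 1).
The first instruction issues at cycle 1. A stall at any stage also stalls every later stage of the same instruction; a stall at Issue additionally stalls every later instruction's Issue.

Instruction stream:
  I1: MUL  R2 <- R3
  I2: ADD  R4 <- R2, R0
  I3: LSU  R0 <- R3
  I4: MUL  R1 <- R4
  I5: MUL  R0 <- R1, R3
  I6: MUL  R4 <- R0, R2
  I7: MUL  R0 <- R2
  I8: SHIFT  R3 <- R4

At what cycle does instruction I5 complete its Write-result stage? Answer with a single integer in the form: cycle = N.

c1: I1 issues→MUL
c2: I1 reads; I2 issues→ADD
c3: I3 issues→LSU
c4: I3 reads
c5: I3 exec-done
c8: I1 exec-done
c9: I1 writes R2
c10: I2 reads; I4 issues→MUL
c11: I3 writes R0
c12: I2 exec-done
c13: I2 writes R4
c14: I4 reads
c20: I4 exec-done
c21: I4 writes R1
c22: I5 issues→MUL
c23: I5 reads
c29: I5 exec-done
c30: I5 writes R0
c31: I6 issues→MUL
c32: I6 reads
c38: I6 exec-done
c39: I6 writes R4
c40: I7 issues→MUL
c41: I7 reads; I8 issues→SHIFT
c42: I8 reads
c43: I8 exec-done
c44: I8 writes R3
c47: I7 exec-done
c48: I7 writes R0

cycle = 30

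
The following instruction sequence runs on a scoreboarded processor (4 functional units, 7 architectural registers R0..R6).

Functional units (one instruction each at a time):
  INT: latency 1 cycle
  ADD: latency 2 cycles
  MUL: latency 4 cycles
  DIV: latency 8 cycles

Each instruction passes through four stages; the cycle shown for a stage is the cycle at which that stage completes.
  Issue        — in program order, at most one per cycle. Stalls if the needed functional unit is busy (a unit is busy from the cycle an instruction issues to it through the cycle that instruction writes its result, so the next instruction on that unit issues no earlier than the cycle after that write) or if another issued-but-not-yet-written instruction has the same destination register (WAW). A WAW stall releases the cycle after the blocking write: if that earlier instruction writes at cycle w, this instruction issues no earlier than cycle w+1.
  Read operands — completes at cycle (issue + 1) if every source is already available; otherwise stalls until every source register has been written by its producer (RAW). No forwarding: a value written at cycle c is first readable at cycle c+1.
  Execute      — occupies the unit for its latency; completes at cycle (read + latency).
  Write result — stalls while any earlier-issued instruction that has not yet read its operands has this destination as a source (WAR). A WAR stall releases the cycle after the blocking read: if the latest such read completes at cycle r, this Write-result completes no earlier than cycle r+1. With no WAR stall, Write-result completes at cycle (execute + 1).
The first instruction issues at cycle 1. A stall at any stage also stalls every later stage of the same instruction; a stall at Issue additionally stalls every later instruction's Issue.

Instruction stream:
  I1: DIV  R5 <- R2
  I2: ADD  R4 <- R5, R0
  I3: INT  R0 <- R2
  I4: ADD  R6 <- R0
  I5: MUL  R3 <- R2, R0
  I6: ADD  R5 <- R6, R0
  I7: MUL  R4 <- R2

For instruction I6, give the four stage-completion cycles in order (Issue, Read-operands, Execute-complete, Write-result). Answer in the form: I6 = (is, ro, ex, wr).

I6 = (21, 22, 24, 25)

1) issue 1, read 2, done 10, write 11
2) issue 2, read 12, done 14, write 15  <RAW R5: wait I1 write@11>
3) issue 3, read 4, done 5, write 13  <WAR R0: wait I2 read@12>
4) issue 16, read 17, done 19, write 20  <struct: ADD busy until I2 writes@15>
5) issue 17, read 18, done 22, write 23
6) issue 21, read 22, done 24, write 25  <struct: ADD busy until I4 writes@20>
7) issue 24, read 25, done 29, write 30  <struct: MUL busy until I5 writes@23>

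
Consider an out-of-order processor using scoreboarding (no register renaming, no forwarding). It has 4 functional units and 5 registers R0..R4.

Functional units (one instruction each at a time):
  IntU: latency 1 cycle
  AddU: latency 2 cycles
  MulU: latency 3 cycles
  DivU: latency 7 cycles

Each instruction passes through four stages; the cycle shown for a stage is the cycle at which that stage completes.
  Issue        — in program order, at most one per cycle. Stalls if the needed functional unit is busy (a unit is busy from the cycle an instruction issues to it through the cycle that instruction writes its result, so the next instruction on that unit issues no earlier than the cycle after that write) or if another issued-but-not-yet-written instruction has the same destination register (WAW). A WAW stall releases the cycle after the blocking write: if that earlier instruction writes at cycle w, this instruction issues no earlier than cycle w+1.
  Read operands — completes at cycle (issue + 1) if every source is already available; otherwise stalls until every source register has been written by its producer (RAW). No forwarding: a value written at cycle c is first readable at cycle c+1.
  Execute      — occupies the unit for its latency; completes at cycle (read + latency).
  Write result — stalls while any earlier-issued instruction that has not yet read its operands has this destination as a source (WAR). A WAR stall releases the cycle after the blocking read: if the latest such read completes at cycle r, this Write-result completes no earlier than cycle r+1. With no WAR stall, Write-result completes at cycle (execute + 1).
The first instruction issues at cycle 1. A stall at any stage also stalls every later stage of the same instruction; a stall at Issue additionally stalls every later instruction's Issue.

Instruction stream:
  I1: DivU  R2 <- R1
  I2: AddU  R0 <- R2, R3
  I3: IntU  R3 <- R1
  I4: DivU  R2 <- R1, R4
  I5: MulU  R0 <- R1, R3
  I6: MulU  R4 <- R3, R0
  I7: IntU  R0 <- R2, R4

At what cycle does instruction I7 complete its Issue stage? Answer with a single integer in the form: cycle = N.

cycle = 22

[1] I1 issues→DivU
[2] I1 reads, I2 issues→AddU
[3] I3 issues→IntU
[4] I3 reads
[5] I3 exec-done
[9] I1 exec-done
[10] I1 writes R2
[11] I2 reads, I4 issues→DivU
[12] I3 writes R3, I4 reads
[13] I2 exec-done
[14] I2 writes R0
[15] I5 issues→MulU
[16] I5 reads
[19] I4 exec-done, I5 exec-done
[20] I4 writes R2, I5 writes R0
[21] I6 issues→MulU
[22] I6 reads, I7 issues→IntU
[25] I6 exec-done
[26] I6 writes R4
[27] I7 reads
[28] I7 exec-done
[29] I7 writes R0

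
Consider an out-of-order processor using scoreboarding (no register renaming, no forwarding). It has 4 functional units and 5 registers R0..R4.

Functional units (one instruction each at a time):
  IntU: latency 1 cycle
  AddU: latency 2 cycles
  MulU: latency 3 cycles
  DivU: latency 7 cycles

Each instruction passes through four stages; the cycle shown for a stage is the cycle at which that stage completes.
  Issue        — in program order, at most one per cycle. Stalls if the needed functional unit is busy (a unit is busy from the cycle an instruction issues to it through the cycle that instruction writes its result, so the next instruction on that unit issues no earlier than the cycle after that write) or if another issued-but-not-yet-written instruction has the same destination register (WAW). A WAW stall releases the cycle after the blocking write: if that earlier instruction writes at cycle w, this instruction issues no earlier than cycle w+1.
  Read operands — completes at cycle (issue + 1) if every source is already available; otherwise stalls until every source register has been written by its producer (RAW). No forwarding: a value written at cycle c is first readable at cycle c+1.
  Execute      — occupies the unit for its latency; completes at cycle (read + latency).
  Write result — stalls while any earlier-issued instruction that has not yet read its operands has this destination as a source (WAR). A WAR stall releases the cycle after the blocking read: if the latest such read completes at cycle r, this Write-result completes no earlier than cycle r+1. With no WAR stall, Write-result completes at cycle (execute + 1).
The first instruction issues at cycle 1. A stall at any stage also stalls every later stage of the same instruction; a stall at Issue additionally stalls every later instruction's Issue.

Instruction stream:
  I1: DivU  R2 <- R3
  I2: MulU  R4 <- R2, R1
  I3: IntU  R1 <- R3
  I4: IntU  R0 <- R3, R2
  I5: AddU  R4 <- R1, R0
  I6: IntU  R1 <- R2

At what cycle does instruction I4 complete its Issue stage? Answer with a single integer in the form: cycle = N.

cycle = 13

  I1 | 1 | 2 | 9 | 10
  I2 | 2 | 11 | 14 | 15   RAW R2: wait I1 write@10
  I3 | 3 | 4 | 5 | 12   WAR R1: wait I2 read@11
  I4 | 13 | 14 | 15 | 16   struct: IntU busy until I3 writes@12
  I5 | 16 | 17 | 19 | 20   WAW R4: wait I2 write@15
  I6 | 17 | 18 | 19 | 20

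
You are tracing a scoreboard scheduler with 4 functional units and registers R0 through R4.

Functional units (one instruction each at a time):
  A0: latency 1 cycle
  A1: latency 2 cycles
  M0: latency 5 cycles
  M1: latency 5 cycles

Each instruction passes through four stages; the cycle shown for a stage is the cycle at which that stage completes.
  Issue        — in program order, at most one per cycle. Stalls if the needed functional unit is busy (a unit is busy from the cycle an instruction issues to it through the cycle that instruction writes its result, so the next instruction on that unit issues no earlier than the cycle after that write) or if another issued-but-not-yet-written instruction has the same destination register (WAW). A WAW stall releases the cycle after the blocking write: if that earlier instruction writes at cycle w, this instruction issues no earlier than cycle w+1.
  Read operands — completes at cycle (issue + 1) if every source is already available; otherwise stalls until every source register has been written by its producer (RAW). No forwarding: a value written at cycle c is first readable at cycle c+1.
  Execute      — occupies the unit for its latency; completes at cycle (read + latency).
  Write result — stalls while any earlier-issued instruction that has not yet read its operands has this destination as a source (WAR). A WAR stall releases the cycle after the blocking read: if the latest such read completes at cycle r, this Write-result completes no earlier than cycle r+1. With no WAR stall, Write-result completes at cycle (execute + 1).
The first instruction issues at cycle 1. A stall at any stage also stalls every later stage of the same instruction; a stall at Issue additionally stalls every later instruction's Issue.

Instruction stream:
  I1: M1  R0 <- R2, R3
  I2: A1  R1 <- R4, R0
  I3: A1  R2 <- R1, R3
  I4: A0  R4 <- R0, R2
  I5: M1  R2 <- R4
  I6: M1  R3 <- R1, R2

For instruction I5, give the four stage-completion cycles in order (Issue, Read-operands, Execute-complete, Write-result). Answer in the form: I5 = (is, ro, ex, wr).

c1: I1→M1
c2: I1 RO | I2→A1
c7: I1 EX
c8: I1 WR R0
c9: I2 RO
c11: I2 EX
c12: I2 WR R1
c13: I3→A1
c14: I3 RO | I4→A0
c16: I3 EX
c17: I3 WR R2
c18: I4 RO | I5→M1
c19: I4 EX
c20: I4 WR R4
c21: I5 RO
c26: I5 EX
c27: I5 WR R2
c28: I6→M1
c29: I6 RO
c34: I6 EX
c35: I6 WR R3

I5 = (18, 21, 26, 27)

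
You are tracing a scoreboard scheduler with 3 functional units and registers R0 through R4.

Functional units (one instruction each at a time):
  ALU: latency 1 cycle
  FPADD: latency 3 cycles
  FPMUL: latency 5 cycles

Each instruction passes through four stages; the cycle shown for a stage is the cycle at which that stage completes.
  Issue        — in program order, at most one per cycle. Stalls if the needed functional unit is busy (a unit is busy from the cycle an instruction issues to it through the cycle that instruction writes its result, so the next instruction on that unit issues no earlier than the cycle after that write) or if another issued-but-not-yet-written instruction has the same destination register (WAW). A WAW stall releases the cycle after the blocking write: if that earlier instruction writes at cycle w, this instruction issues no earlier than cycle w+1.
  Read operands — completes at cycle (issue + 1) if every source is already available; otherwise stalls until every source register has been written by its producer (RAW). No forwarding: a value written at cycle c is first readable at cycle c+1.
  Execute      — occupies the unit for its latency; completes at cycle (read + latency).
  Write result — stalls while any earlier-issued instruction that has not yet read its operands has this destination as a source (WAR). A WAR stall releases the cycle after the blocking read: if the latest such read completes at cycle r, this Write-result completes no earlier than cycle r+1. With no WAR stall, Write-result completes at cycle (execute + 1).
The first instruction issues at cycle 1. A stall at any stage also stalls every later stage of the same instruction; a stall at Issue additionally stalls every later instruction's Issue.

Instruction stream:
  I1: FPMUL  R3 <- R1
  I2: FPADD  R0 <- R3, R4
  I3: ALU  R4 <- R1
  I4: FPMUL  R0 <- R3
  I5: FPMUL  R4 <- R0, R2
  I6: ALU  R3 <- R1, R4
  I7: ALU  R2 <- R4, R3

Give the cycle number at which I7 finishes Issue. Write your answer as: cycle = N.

cycle = 33

[1] I1 dispatched to FPMUL
[2] I1 operands ready, I2 dispatched to FPADD
[3] I3 dispatched to ALU
[4] I3 operands ready
[5] I3 complete
[7] I1 complete
[8] R3←I1
[9] I2 operands ready
[10] R4←I3
[12] I2 complete
[13] R0←I2
[14] I4 dispatched to FPMUL
[15] I4 operands ready
[20] I4 complete
[21] R0←I4
[22] I5 dispatched to FPMUL
[23] I5 operands ready, I6 dispatched to ALU
[28] I5 complete
[29] R4←I5
[30] I6 operands ready
[31] I6 complete
[32] R3←I6
[33] I7 dispatched to ALU
[34] I7 operands ready
[35] I7 complete
[36] R2←I7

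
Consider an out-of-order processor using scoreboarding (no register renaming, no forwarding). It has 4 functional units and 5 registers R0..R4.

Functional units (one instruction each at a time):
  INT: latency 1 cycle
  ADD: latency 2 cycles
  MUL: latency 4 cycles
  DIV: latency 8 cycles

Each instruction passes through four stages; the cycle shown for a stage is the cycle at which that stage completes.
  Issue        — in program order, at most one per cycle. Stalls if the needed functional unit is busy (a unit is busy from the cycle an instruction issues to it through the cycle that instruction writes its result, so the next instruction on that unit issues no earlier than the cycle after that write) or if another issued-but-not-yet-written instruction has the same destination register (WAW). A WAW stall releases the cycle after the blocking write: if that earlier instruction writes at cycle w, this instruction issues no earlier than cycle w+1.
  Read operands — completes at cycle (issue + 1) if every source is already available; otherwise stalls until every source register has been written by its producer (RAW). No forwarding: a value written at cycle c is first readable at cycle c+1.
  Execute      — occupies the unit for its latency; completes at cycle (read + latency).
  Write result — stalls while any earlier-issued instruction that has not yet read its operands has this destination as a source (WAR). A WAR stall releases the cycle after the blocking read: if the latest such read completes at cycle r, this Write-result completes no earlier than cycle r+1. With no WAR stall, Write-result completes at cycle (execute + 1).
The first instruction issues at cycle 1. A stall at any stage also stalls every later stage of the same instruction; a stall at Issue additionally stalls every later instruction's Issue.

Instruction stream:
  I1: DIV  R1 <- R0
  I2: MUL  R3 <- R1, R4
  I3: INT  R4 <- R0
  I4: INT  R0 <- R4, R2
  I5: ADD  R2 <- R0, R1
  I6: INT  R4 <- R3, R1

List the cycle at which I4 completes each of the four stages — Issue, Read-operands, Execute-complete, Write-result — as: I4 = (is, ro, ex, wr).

I1  is:1  ro:2  ex:10  wr:11
I2  is:2  ro:12  ex:16  wr:17  — RAW R1: wait I1 write@11
I3  is:3  ro:4  ex:5  wr:13  — WAR R4: wait I2 read@12
I4  is:14  ro:15  ex:16  wr:17  — struct: INT busy until I3 writes@13
I5  is:15  ro:18  ex:20  wr:21  — RAW R0: wait I4 write@17
I6  is:18  ro:19  ex:20  wr:21  — struct: INT busy until I4 writes@17

I4 = (14, 15, 16, 17)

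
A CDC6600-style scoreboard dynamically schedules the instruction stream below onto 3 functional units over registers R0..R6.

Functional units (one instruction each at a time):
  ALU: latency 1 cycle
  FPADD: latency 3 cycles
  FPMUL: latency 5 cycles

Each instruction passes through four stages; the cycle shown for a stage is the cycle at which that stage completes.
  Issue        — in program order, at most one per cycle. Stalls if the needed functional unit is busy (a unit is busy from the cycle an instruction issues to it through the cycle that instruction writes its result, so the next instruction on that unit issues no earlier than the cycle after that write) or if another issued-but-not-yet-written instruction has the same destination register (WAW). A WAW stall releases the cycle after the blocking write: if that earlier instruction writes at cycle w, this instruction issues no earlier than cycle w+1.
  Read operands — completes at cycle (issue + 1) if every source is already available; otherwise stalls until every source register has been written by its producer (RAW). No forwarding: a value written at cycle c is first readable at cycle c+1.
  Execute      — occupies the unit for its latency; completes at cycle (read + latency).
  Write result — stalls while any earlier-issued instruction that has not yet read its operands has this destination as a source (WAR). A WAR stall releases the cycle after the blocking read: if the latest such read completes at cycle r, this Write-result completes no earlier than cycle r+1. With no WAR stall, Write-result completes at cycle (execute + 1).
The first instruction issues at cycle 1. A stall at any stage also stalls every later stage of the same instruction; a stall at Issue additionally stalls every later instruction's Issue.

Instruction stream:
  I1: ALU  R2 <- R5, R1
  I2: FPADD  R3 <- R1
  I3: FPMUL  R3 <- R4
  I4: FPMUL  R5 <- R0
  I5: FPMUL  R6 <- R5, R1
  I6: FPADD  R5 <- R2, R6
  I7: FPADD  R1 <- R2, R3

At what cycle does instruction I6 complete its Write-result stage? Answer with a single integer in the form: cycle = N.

cycle = 36

  I1 | 1 | 2 | 3 | 4
  I2 | 2 | 3 | 6 | 7
  I3 | 8 | 9 | 14 | 15   WAW R3: wait I2 write@7
  I4 | 16 | 17 | 22 | 23   struct: FPMUL busy until I3 writes@15
  I5 | 24 | 25 | 30 | 31   struct: FPMUL busy until I4 writes@23
  I6 | 25 | 32 | 35 | 36   RAW R6: wait I5 write@31
  I7 | 37 | 38 | 41 | 42   struct: FPADD busy until I6 writes@36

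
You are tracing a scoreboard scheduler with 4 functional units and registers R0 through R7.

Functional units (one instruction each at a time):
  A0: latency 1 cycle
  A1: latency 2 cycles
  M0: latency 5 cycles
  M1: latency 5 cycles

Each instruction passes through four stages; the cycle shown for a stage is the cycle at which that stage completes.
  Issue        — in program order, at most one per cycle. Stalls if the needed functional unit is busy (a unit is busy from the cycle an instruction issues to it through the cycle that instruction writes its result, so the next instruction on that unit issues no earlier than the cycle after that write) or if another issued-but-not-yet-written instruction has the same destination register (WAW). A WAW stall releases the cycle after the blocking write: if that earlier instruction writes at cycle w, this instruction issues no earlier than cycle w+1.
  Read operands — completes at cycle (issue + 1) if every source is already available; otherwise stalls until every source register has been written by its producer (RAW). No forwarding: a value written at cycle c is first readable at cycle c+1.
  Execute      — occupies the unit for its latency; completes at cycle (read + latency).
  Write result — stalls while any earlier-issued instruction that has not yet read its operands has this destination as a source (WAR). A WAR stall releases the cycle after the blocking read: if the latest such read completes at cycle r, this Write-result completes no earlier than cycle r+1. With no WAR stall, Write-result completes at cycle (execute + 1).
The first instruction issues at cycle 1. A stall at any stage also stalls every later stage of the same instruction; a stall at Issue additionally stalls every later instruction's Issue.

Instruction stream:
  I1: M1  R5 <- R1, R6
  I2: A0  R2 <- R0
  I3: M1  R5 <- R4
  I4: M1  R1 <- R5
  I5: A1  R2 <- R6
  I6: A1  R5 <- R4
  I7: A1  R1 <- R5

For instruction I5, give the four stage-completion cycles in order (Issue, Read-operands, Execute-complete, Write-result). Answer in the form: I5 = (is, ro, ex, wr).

I5 = (18, 19, 21, 22)

[1] I1→M1
[2] I1 RO · I2→A0
[3] I2 RO
[4] I2 EX
[5] I2 WR R2
[7] I1 EX
[8] I1 WR R5
[9] I3→M1
[10] I3 RO
[15] I3 EX
[16] I3 WR R5
[17] I4→M1
[18] I4 RO · I5→A1
[19] I5 RO
[21] I5 EX
[22] I5 WR R2
[23] I4 EX · I6→A1
[24] I4 WR R1 · I6 RO
[26] I6 EX
[27] I6 WR R5
[28] I7→A1
[29] I7 RO
[31] I7 EX
[32] I7 WR R1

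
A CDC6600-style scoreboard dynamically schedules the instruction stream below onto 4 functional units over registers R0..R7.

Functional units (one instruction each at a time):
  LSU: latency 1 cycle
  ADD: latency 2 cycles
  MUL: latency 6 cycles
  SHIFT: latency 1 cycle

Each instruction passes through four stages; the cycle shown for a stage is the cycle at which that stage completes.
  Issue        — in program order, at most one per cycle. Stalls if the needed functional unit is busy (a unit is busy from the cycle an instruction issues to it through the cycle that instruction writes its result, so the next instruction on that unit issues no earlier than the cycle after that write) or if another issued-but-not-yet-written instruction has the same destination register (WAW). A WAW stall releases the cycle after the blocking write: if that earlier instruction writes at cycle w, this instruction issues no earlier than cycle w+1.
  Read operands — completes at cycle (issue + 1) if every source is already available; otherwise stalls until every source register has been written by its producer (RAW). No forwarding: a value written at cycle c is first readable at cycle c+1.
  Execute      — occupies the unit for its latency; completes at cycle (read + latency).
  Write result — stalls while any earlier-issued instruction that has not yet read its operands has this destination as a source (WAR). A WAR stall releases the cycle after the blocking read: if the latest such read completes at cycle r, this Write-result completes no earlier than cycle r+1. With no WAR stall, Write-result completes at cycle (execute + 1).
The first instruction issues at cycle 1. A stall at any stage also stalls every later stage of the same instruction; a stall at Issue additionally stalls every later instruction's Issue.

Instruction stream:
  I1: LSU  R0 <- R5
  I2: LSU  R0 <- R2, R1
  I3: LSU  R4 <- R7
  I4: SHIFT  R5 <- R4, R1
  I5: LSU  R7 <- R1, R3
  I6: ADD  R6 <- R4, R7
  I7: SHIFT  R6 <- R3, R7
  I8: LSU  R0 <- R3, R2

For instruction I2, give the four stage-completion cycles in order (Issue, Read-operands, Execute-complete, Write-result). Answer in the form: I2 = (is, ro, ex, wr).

cycle 1: I1→LSU
cycle 2: I1 RO
cycle 3: I1 EX
cycle 4: I1 WR R0
cycle 5: I2→LSU
cycle 6: I2 RO
cycle 7: I2 EX
cycle 8: I2 WR R0
cycle 9: I3→LSU
cycle 10: I3 RO | I4→SHIFT
cycle 11: I3 EX
cycle 12: I3 WR R4
cycle 13: I4 RO | I5→LSU
cycle 14: I4 EX | I5 RO | I6→ADD
cycle 15: I4 WR R5 | I5 EX
cycle 16: I5 WR R7
cycle 17: I6 RO
cycle 19: I6 EX
cycle 20: I6 WR R6
cycle 21: I7→SHIFT
cycle 22: I7 RO | I8→LSU
cycle 23: I7 EX | I8 RO
cycle 24: I7 WR R6 | I8 EX
cycle 25: I8 WR R0

I2 = (5, 6, 7, 8)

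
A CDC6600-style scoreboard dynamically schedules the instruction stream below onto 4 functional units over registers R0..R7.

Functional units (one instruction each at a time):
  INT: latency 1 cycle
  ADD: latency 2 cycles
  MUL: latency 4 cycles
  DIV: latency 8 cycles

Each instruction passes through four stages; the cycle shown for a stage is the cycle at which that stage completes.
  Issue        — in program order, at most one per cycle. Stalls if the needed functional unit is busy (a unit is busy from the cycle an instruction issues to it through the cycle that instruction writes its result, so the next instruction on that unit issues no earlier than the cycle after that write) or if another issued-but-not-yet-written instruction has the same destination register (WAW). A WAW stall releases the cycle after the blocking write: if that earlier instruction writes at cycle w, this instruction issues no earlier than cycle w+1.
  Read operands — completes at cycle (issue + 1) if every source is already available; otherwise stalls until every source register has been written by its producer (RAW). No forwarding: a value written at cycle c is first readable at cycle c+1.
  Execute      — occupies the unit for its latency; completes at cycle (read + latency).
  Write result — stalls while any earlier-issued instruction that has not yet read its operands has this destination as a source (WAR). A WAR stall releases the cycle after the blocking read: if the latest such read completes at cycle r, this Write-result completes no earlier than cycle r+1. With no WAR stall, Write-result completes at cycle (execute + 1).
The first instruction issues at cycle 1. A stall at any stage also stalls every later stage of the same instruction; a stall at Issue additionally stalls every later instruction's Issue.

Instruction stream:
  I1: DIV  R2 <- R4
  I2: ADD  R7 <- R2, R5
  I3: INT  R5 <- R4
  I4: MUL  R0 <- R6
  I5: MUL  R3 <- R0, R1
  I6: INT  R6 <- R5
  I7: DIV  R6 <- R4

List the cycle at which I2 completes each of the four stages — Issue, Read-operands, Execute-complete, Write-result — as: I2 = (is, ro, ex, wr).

t=1  issue I1 (DIV)
t=2  I1 read-ops · issue I2 (ADD)
t=3  issue I3 (INT)
t=4  I3 read-ops · issue I4 (MUL)
t=5  I3 finished on INT · I4 read-ops
t=9  I4 finished on MUL
t=10  I1 finished on DIV · I4→R0
t=11  I1→R2 · issue I5 (MUL)
t=12  I2 read-ops · I5 read-ops
t=13  I3→R5
t=14  I2 finished on ADD · issue I6 (INT)
t=15  I2→R7 · I6 read-ops
t=16  I5 finished on MUL · I6 finished on INT
t=17  I5→R3 · I6→R6
t=18  issue I7 (DIV)
t=19  I7 read-ops
t=27  I7 finished on DIV
t=28  I7→R6

I2 = (2, 12, 14, 15)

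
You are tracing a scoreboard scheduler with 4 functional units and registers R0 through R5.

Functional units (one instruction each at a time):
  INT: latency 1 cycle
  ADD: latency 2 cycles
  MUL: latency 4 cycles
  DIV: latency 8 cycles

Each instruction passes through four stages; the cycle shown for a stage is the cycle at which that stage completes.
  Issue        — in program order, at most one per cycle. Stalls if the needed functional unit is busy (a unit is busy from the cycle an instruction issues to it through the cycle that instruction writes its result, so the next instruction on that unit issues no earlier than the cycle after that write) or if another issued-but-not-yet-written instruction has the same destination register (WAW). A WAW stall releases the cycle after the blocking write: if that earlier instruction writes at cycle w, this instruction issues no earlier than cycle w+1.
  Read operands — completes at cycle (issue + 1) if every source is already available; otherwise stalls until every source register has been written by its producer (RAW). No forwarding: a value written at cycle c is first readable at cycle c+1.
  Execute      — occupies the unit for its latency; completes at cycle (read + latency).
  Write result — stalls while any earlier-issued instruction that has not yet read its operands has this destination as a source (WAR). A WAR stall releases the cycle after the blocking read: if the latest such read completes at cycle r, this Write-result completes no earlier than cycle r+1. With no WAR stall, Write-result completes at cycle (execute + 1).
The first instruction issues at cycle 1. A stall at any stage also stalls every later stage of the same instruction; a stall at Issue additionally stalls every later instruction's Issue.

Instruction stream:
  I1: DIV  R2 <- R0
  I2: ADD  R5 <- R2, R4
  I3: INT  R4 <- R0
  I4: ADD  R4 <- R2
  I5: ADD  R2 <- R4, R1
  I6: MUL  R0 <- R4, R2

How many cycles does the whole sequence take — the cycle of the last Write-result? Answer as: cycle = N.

c1: I1→DIV
c2: I1 RO, I2→ADD
c3: I3→INT
c4: I3 RO
c5: I3 EX
c10: I1 EX
c11: I1 WR R2
c12: I2 RO
c13: I3 WR R4
c14: I2 EX
c15: I2 WR R5
c16: I4→ADD
c17: I4 RO
c19: I4 EX
c20: I4 WR R4
c21: I5→ADD
c22: I5 RO, I6→MUL
c24: I5 EX
c25: I5 WR R2
c26: I6 RO
c30: I6 EX
c31: I6 WR R0

cycle = 31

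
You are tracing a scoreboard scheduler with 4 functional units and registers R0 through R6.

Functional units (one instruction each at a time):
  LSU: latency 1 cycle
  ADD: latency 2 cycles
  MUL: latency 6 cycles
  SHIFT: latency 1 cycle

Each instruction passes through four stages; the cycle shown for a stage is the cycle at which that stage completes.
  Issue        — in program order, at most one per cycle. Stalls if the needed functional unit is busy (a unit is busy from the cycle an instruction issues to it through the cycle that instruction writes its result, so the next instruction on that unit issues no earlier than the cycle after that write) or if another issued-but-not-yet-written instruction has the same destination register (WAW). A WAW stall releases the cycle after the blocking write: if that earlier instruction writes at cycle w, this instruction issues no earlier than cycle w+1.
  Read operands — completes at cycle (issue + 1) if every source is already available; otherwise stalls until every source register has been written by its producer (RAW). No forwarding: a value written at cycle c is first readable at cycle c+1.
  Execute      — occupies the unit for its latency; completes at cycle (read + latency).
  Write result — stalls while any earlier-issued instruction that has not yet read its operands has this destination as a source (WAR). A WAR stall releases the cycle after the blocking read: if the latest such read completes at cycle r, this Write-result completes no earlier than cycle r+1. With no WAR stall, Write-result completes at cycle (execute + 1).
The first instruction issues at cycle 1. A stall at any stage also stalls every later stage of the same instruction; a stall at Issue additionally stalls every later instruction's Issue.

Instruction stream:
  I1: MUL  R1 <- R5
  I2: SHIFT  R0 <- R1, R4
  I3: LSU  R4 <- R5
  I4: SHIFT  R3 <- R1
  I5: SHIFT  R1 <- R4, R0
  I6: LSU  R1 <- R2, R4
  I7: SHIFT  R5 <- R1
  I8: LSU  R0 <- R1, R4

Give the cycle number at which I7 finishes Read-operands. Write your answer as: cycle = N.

cycle = 25

c1: I1 dispatched to MUL
c2: I1 operands ready, I2 dispatched to SHIFT
c3: I3 dispatched to LSU
c4: I3 operands ready
c5: I3 complete
c8: I1 complete
c9: R1←I1
c10: I2 operands ready
c11: I2 complete, R4←I3
c12: R0←I2
c13: I4 dispatched to SHIFT
c14: I4 operands ready
c15: I4 complete
c16: R3←I4
c17: I5 dispatched to SHIFT
c18: I5 operands ready
c19: I5 complete
c20: R1←I5
c21: I6 dispatched to LSU
c22: I6 operands ready, I7 dispatched to SHIFT
c23: I6 complete
c24: R1←I6
c25: I7 operands ready, I8 dispatched to LSU
c26: I7 complete, I8 operands ready
c27: R5←I7, I8 complete
c28: R0←I8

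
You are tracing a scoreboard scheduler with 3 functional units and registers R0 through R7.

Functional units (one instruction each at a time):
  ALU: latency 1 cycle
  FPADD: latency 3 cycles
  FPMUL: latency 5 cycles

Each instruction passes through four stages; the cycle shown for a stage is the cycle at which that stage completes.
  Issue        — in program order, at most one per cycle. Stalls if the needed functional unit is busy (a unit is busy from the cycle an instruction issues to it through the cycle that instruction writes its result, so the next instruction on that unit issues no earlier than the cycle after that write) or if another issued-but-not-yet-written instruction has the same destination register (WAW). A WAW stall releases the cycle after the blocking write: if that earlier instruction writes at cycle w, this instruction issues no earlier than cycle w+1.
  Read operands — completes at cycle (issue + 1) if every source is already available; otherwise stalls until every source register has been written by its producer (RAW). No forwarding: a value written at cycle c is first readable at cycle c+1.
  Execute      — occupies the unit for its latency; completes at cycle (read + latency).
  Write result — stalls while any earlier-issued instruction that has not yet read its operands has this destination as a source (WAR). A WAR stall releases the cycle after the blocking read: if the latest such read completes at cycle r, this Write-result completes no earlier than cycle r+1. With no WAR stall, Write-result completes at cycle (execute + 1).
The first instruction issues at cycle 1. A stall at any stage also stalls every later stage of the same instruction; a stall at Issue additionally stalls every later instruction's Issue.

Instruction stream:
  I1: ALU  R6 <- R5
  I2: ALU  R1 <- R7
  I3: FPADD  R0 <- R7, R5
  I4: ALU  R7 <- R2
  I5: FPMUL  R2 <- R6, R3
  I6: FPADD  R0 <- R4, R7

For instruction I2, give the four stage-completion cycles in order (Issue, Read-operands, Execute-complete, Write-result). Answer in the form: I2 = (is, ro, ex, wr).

I1  is:1  ro:2  ex:3  wr:4
I2  is:5  ro:6  ex:7  wr:8  — struct: ALU busy until I1 writes@4
I3  is:6  ro:7  ex:10  wr:11
I4  is:9  ro:10  ex:11  wr:12  — struct: ALU busy until I2 writes@8
I5  is:10  ro:11  ex:16  wr:17
I6  is:12  ro:13  ex:16  wr:17  — struct: FPADD busy until I3 writes@11

I2 = (5, 6, 7, 8)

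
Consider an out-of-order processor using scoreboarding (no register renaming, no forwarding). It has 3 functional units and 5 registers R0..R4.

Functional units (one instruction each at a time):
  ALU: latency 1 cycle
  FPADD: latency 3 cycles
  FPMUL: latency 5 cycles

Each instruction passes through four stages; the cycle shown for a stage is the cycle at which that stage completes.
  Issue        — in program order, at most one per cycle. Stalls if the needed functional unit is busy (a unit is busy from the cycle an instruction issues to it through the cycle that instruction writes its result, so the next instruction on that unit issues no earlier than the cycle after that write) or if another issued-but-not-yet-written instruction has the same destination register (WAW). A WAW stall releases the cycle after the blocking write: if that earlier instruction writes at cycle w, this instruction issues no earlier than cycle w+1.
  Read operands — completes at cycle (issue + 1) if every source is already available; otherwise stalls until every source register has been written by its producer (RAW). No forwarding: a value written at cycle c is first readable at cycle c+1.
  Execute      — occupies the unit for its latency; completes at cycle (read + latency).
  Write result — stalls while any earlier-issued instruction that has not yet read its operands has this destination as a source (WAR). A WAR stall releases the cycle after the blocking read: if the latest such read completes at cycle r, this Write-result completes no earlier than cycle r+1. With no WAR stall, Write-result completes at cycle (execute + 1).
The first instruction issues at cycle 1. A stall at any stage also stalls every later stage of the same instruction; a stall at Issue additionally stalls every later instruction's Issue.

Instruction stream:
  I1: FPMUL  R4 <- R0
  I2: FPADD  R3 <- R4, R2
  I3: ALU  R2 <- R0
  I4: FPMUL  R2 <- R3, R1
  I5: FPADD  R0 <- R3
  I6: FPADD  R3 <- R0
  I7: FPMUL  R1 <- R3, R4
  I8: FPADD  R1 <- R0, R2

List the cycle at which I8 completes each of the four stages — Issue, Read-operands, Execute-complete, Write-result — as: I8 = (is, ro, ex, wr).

  I1 | 1 | 2 | 7 | 8
  I2 | 2 | 9 | 12 | 13   RAW R4: wait I1 write@8
  I3 | 3 | 4 | 5 | 10   WAR R2: wait I2 read@9
  I4 | 11 | 14 | 19 | 20   WAW R2: wait I3 write@10 · RAW R3: wait I2 write@13
  I5 | 14 | 15 | 18 | 19   struct: FPADD busy until I2 writes@13
  I6 | 20 | 21 | 24 | 25   struct: FPADD busy until I5 writes@19
  I7 | 21 | 26 | 31 | 32   RAW R3: wait I6 write@25
  I8 | 33 | 34 | 37 | 38   WAW R1: wait I7 write@32

I8 = (33, 34, 37, 38)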